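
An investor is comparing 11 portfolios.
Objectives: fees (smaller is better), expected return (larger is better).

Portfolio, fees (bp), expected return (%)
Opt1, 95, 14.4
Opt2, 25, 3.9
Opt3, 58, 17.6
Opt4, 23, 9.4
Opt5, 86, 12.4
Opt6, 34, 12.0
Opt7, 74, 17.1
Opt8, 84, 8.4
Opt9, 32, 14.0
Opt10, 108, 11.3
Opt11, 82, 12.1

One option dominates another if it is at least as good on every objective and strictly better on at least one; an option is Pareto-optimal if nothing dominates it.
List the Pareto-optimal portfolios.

Opt3, Opt4, Opt9

Opt1: dominated by Opt3 (fees 58≤95, expected return 17.6≥14.4).
Opt2: dominated by Opt4 (fees 23≤25, expected return 9.4≥3.9).
Opt3: not dominated (best expected return).
Opt4: not dominated (best fees).
Opt5: dominated by Opt3 (fees 58≤86, expected return 17.6≥12.4).
Opt6: dominated by Opt9 (fees 32≤34, expected return 14.0≥12.0).
Opt7: dominated by Opt3 (fees 58≤74, expected return 17.6≥17.1).
Opt8: dominated by Opt3 (fees 58≤84, expected return 17.6≥8.4).
Opt9: not dominated.
Opt10: dominated by Opt1 (fees 95≤108, expected return 14.4≥11.3).
Opt11: dominated by Opt3 (fees 58≤82, expected return 17.6≥12.1).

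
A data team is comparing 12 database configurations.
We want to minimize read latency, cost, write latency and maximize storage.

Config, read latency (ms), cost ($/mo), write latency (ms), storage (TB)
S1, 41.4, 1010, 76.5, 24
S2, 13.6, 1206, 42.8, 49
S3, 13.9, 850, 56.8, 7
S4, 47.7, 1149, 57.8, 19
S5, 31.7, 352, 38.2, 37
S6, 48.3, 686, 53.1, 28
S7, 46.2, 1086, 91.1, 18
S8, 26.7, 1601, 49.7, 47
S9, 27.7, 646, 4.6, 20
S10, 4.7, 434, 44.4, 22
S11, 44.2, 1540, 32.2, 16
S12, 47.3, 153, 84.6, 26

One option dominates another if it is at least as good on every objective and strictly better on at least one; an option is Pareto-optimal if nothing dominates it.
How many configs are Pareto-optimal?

S1: dominated by S5 (read latency 31.7≤41.4, cost 352≤1010, write latency 38.2≤76.5, storage 37≥24).
S2: not dominated (best storage).
S3: dominated by S10 (read latency 4.7≤13.9, cost 434≤850, write latency 44.4≤56.8, storage 22≥7).
S4: dominated by S5 (read latency 31.7≤47.7, cost 352≤1149, write latency 38.2≤57.8, storage 37≥19).
S5: not dominated.
S6: dominated by S5 (read latency 31.7≤48.3, cost 352≤686, write latency 38.2≤53.1, storage 37≥28).
S7: dominated by S1 (read latency 41.4≤46.2, cost 1010≤1086, write latency 76.5≤91.1, storage 24≥18).
S8: dominated by S2 (read latency 13.6≤26.7, cost 1206≤1601, write latency 42.8≤49.7, storage 49≥47).
S9: not dominated (best write latency).
S10: not dominated (best read latency).
S11: dominated by S9 (read latency 27.7≤44.2, cost 646≤1540, write latency 4.6≤32.2, storage 20≥16).
S12: not dominated (best cost).
Pareto-optimal: S2, S5, S9, S10, S12 → 5.

5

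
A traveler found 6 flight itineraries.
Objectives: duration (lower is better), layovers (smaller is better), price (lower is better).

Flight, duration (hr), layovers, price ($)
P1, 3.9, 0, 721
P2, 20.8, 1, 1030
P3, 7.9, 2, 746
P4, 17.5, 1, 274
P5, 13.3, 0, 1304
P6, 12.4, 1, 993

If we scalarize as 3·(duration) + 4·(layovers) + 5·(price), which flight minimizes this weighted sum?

P1: 3·3.9 + 4·0 + 5·721 = 3616.7
P2: 3·20.8 + 4·1 + 5·1030 = 5216.4
P3: 3·7.9 + 4·2 + 5·746 = 3761.7
P4: 3·17.5 + 4·1 + 5·274 = 1426.5
P5: 3·13.3 + 4·0 + 5·1304 = 6559.9
P6: 3·12.4 + 4·1 + 5·993 = 5006.2
Lowest: P4 at 1426.5.

P4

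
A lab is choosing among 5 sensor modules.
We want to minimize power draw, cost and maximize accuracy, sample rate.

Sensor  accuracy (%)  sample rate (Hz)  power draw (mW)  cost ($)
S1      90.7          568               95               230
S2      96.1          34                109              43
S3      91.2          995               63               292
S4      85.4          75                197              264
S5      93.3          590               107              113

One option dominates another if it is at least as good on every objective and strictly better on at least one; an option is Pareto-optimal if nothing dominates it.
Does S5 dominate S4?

S5 vs S4: accuracy 93.3≥85.4, sample rate 590≥75, power draw 107≤197, cost 113≤264 — S5 is at least as good on every objective with at least one strict improvement.

Yes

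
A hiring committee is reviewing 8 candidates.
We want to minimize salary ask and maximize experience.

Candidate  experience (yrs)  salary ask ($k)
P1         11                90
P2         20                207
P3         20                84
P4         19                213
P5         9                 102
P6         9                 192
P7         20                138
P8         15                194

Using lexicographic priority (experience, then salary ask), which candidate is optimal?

First maximize experience: best is 20, kept {P2, P3, P7}.
Then minimize salary ask: best is 84, kept {P3}.

P3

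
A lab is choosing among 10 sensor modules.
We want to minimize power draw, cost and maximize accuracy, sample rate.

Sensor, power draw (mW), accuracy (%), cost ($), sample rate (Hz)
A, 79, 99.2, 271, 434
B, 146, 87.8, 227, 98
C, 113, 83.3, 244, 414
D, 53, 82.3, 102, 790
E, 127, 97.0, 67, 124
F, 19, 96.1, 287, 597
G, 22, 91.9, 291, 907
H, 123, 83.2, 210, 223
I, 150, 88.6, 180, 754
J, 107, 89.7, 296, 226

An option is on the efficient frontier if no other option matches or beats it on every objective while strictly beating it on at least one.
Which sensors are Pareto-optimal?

A: not dominated (best accuracy).
B: dominated by E (power draw 127≤146, accuracy 97.0≥87.8, cost 67≤227, sample rate 124≥98).
C: not dominated.
D: not dominated.
E: not dominated (best cost).
F: not dominated (best power draw).
G: not dominated (best sample rate).
H: not dominated.
I: not dominated.
J: dominated by A (power draw 79≤107, accuracy 99.2≥89.7, cost 271≤296, sample rate 434≥226).

A, C, D, E, F, G, H, I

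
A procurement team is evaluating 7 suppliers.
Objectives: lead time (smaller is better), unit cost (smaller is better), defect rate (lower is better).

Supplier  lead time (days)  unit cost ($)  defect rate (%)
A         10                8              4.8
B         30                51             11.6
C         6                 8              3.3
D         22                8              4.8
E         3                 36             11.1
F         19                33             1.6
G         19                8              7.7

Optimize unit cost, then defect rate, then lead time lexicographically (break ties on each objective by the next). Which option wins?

First minimize unit cost: best is 8, kept {A, C, D, G}.
Then minimize defect rate: best is 3.3, kept {C}.

C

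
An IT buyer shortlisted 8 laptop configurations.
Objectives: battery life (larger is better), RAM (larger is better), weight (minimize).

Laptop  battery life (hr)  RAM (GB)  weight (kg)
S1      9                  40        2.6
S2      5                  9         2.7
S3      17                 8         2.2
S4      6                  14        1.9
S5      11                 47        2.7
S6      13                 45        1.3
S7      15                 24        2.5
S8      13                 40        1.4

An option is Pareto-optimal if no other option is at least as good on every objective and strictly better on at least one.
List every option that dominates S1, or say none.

S6, S8

S6: battery life 13≥9, RAM 45≥40, weight 1.3≤2.6 — dominates S1.
S8: battery life 13≥9, RAM 40≥40, weight 1.4≤2.6 — dominates S1.
Others (S2, S3, S4, S5, S7) are each worse than S1 on at least one objective.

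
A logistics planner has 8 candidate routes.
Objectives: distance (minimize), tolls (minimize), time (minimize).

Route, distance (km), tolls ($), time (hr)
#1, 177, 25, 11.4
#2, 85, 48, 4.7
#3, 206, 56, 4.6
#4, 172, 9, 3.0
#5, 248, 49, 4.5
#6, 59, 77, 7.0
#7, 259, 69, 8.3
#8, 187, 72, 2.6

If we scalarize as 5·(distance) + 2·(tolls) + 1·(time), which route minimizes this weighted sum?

#1: 5·177 + 2·25 + 1·11.4 = 946.4
#2: 5·85 + 2·48 + 1·4.7 = 525.7
#3: 5·206 + 2·56 + 1·4.6 = 1146.6
#4: 5·172 + 2·9 + 1·3.0 = 881.0
#5: 5·248 + 2·49 + 1·4.5 = 1342.5
#6: 5·59 + 2·77 + 1·7.0 = 456.0
#7: 5·259 + 2·69 + 1·8.3 = 1441.3
#8: 5·187 + 2·72 + 1·2.6 = 1081.6
Lowest: #6 at 456.0.

#6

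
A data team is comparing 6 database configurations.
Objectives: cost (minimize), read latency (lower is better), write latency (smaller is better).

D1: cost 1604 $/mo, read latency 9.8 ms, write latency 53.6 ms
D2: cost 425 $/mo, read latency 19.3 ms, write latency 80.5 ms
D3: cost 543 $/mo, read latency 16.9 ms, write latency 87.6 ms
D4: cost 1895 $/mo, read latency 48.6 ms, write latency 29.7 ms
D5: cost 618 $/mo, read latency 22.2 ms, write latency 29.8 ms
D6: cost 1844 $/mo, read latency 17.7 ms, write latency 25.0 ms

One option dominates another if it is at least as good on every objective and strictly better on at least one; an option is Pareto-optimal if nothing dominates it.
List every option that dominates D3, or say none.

D1: worse on cost (1604 vs 543).
D2: worse on read latency (19.3 vs 16.9).
D4: worse on cost (1895 vs 543).
D5: worse on cost (618 vs 543).
D6: worse on cost (1844 vs 543).
No option dominates D3.

none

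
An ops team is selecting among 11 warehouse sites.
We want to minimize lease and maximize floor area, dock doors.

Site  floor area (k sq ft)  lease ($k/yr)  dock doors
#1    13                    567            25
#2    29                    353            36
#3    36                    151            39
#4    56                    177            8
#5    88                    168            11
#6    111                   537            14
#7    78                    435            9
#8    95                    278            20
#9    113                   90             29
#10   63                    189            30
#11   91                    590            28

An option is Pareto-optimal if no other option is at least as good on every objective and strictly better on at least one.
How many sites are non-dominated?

#1: dominated by #2 (floor area 29≥13, lease 353≤567, dock doors 36≥25).
#2: dominated by #3 (floor area 36≥29, lease 151≤353, dock doors 39≥36).
#3: not dominated (best dock doors).
#4: dominated by #5 (floor area 88≥56, lease 168≤177, dock doors 11≥8).
#5: dominated by #9 (floor area 113≥88, lease 90≤168, dock doors 29≥11).
#6: dominated by #9 (floor area 113≥111, lease 90≤537, dock doors 29≥14).
#7: dominated by #5 (floor area 88≥78, lease 168≤435, dock doors 11≥9).
#8: dominated by #9 (floor area 113≥95, lease 90≤278, dock doors 29≥20).
#9: not dominated (best floor area).
#10: not dominated.
#11: dominated by #9 (floor area 113≥91, lease 90≤590, dock doors 29≥28).
Pareto-optimal: #3, #9, #10 → 3.

3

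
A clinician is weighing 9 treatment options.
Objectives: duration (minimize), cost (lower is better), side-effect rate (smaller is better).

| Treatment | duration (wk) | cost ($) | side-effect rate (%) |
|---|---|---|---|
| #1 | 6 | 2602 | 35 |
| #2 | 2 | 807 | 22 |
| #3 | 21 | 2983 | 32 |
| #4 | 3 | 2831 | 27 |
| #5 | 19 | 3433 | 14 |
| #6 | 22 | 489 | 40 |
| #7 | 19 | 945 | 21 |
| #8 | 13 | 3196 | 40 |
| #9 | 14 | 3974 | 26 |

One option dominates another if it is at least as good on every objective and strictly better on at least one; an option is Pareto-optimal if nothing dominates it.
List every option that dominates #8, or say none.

#1: duration 6≤13, cost 2602≤3196, side-effect rate 35≤40 — dominates #8.
#2: duration 2≤13, cost 807≤3196, side-effect rate 22≤40 — dominates #8.
#4: duration 3≤13, cost 2831≤3196, side-effect rate 27≤40 — dominates #8.
Others (#3, #5, #6, #7, #9) are each worse than #8 on at least one objective.

#1, #2, #4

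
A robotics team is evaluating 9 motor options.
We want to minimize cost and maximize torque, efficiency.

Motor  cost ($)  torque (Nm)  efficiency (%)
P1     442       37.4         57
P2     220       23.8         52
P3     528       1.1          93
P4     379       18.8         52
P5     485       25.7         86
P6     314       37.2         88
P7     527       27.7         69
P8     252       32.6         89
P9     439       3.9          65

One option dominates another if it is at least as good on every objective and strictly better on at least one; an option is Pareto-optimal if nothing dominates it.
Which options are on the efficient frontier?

P1: not dominated (best torque).
P2: not dominated (best cost).
P3: not dominated (best efficiency).
P4: dominated by P2 (cost 220≤379, torque 23.8≥18.8, efficiency 52≥52).
P5: dominated by P6 (cost 314≤485, torque 37.2≥25.7, efficiency 88≥86).
P6: not dominated.
P7: dominated by P6 (cost 314≤527, torque 37.2≥27.7, efficiency 88≥69).
P8: not dominated.
P9: dominated by P6 (cost 314≤439, torque 37.2≥3.9, efficiency 88≥65).

P1, P2, P3, P6, P8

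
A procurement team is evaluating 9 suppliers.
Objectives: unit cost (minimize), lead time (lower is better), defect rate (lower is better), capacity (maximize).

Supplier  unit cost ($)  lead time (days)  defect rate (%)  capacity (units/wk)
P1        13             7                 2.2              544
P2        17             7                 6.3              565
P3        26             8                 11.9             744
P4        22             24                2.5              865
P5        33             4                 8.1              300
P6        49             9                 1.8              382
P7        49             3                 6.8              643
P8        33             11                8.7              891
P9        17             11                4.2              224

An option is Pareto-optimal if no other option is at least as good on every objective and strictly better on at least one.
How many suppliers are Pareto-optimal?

8

P1: not dominated (best unit cost).
P2: not dominated.
P3: not dominated.
P4: not dominated.
P5: not dominated.
P6: not dominated (best defect rate).
P7: not dominated (best lead time).
P8: not dominated (best capacity).
P9: dominated by P1 (unit cost 13≤17, lead time 7≤11, defect rate 2.2≤4.2, capacity 544≥224).
Pareto-optimal: P1, P2, P3, P4, P5, P6, P7, P8 → 8.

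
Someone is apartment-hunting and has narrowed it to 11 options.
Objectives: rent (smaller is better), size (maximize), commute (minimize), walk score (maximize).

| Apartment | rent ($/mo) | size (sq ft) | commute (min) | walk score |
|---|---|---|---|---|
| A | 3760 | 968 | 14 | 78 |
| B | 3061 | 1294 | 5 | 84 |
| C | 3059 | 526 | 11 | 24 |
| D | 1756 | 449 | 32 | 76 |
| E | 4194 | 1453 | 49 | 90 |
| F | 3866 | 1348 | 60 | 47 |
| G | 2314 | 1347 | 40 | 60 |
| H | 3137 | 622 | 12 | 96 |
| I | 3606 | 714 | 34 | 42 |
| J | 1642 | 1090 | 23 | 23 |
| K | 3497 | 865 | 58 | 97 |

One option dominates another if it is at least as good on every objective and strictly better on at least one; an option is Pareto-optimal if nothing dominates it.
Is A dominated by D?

No

D vs A: D is worse on size (449 vs 968), so it does not dominate A.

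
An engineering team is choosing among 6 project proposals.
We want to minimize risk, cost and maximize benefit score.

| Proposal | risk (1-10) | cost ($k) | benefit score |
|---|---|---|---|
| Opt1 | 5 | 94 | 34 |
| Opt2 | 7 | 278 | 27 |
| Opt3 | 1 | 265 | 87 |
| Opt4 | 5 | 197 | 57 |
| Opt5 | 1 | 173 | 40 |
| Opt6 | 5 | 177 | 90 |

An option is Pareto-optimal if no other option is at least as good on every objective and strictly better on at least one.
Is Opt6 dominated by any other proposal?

Opt1: worse on benefit score (34 vs 90).
Opt2: worse on risk (7 vs 5).
Opt3: worse on cost (265 vs 177).
Opt4: worse on cost (197 vs 177).
Opt5: worse on benefit score (40 vs 90).
No option is at least as good as Opt6 on every objective and strictly better on one.

No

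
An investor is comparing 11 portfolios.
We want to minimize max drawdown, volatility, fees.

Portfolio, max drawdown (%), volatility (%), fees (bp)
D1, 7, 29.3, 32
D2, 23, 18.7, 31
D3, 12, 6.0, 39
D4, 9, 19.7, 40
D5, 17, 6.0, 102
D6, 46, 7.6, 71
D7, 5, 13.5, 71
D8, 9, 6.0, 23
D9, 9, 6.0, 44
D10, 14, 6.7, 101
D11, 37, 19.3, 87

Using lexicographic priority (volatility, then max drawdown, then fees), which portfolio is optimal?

D8

First minimize volatility: best is 6.0, kept {D3, D5, D8, D9}.
Then minimize max drawdown: best is 9, kept {D8, D9}.
Then minimize fees: best is 23, kept {D8}.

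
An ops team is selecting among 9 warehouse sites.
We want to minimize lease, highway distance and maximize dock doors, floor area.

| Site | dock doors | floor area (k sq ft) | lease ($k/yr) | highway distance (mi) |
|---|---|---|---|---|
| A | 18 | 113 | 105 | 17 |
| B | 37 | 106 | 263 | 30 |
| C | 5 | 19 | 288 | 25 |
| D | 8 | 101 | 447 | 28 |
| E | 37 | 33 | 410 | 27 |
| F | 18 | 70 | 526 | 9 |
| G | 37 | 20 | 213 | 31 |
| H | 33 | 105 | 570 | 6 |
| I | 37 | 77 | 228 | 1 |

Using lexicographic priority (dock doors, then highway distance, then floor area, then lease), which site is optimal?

I

First maximize dock doors: best is 37, kept {B, E, G, I}.
Then minimize highway distance: best is 1, kept {I}.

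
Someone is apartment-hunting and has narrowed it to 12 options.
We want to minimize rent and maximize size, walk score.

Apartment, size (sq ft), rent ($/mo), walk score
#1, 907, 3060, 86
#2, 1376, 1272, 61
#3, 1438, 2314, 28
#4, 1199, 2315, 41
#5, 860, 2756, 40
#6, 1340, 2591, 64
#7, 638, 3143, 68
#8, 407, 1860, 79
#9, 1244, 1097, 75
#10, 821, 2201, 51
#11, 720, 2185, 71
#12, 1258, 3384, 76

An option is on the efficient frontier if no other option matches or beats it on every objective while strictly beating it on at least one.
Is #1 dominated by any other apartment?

#2: worse on walk score (61 vs 86).
#3: worse on walk score (28 vs 86).
#4: worse on walk score (41 vs 86).
#5: worse on size (860 vs 907).
#6: worse on walk score (64 vs 86).
#7: worse on size (638 vs 907).
#8: worse on size (407 vs 907).
#9: worse on walk score (75 vs 86).
#10: worse on size (821 vs 907).
#11: worse on size (720 vs 907).
#12: worse on rent (3384 vs 3060).
No option is at least as good as #1 on every objective and strictly better on one.

No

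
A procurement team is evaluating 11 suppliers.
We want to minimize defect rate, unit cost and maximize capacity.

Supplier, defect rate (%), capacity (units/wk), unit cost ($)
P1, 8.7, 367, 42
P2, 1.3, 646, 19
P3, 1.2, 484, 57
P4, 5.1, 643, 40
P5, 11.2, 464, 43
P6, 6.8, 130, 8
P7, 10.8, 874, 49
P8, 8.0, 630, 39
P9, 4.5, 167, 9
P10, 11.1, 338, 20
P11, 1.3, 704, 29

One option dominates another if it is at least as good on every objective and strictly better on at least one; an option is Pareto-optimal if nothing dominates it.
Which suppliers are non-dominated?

P2, P3, P6, P7, P9, P11

P1: dominated by P2 (defect rate 1.3≤8.7, capacity 646≥367, unit cost 19≤42).
P2: not dominated.
P3: not dominated (best defect rate).
P4: dominated by P2 (defect rate 1.3≤5.1, capacity 646≥643, unit cost 19≤40).
P5: dominated by P2 (defect rate 1.3≤11.2, capacity 646≥464, unit cost 19≤43).
P6: not dominated (best unit cost).
P7: not dominated (best capacity).
P8: dominated by P2 (defect rate 1.3≤8.0, capacity 646≥630, unit cost 19≤39).
P9: not dominated.
P10: dominated by P2 (defect rate 1.3≤11.1, capacity 646≥338, unit cost 19≤20).
P11: not dominated.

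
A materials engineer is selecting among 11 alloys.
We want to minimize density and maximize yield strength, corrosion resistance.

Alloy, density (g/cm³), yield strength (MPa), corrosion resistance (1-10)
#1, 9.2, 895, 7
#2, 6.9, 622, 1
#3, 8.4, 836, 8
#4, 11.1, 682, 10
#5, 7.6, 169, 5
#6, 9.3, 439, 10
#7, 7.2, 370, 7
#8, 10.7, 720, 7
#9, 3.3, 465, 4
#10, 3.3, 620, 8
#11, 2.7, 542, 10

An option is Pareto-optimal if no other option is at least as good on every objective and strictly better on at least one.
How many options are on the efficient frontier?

6

#1: not dominated (best yield strength).
#2: not dominated.
#3: not dominated.
#4: not dominated.
#5: dominated by #7 (density 7.2≤7.6, yield strength 370≥169, corrosion resistance 7≥5).
#6: dominated by #11 (density 2.7≤9.3, yield strength 542≥439, corrosion resistance 10≥10).
#7: dominated by #10 (density 3.3≤7.2, yield strength 620≥370, corrosion resistance 8≥7).
#8: dominated by #1 (density 9.2≤10.7, yield strength 895≥720, corrosion resistance 7≥7).
#9: dominated by #10 (density 3.3≤3.3, yield strength 620≥465, corrosion resistance 8≥4).
#10: not dominated.
#11: not dominated (best density).
Pareto-optimal: #1, #2, #3, #4, #10, #11 → 6.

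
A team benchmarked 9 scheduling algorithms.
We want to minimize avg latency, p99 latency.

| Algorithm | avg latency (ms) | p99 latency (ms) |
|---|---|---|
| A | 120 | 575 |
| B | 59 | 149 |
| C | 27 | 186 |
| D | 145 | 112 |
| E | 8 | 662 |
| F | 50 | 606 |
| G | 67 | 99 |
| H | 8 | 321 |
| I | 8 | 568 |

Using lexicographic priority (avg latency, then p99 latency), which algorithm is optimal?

First minimize avg latency: best is 8, kept {E, H, I}.
Then minimize p99 latency: best is 321, kept {H}.

H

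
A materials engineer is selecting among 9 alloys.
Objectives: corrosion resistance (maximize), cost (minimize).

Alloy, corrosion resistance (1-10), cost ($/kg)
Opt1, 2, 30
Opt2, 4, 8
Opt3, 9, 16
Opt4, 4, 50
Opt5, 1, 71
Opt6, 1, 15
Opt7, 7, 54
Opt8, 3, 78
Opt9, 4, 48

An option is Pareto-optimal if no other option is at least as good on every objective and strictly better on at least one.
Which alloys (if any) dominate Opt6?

Opt2

Opt2: corrosion resistance 4≥1, cost 8≤15 — dominates Opt6.
Others (Opt1, Opt3, Opt4, Opt5, Opt7, Opt8, Opt9) are each worse than Opt6 on at least one objective.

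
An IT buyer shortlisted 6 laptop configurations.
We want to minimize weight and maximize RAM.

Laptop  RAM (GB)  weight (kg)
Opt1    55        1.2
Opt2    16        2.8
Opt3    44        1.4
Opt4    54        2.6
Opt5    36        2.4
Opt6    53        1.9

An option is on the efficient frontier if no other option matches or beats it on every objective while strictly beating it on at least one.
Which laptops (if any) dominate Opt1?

none

Opt2: worse on RAM (16 vs 55).
Opt3: worse on RAM (44 vs 55).
Opt4: worse on RAM (54 vs 55).
Opt5: worse on RAM (36 vs 55).
Opt6: worse on RAM (53 vs 55).
No option dominates Opt1.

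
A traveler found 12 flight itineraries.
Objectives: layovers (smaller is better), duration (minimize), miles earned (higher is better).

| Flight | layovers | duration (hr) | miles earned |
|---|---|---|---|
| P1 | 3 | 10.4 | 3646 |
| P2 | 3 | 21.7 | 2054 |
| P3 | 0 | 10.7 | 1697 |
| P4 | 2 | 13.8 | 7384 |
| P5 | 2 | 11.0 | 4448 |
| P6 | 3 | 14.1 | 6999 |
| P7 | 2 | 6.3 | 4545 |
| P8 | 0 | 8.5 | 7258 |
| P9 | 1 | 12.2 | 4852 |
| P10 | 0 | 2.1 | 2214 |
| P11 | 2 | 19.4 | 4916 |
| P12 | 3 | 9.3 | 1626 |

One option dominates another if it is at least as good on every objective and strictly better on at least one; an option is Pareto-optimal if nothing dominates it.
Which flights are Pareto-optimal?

P1: dominated by P7 (layovers 2≤3, duration 6.3≤10.4, miles earned 4545≥3646).
P2: dominated by P1 (layovers 3≤3, duration 10.4≤21.7, miles earned 3646≥2054).
P3: dominated by P8 (layovers 0≤0, duration 8.5≤10.7, miles earned 7258≥1697).
P4: not dominated (best miles earned).
P5: dominated by P7 (layovers 2≤2, duration 6.3≤11.0, miles earned 4545≥4448).
P6: dominated by P4 (layovers 2≤3, duration 13.8≤14.1, miles earned 7384≥6999).
P7: not dominated.
P8: not dominated.
P9: dominated by P8 (layovers 0≤1, duration 8.5≤12.2, miles earned 7258≥4852).
P10: not dominated (best duration).
P11: dominated by P4 (layovers 2≤2, duration 13.8≤19.4, miles earned 7384≥4916).
P12: dominated by P7 (layovers 2≤3, duration 6.3≤9.3, miles earned 4545≥1626).

P4, P7, P8, P10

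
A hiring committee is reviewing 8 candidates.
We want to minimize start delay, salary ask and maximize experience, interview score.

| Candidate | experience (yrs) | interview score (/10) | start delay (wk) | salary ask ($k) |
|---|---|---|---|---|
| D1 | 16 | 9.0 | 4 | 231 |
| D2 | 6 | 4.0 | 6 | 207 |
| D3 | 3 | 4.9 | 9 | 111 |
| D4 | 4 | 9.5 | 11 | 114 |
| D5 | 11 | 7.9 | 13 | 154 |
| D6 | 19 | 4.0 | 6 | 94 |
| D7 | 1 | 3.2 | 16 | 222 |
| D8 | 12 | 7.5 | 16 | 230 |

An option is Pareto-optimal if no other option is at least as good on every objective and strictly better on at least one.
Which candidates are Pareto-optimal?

D1, D3, D4, D5, D6, D8

D1: not dominated (best start delay).
D2: dominated by D6 (experience 19≥6, interview score 4.0≥4.0, start delay 6≤6, salary ask 94≤207).
D3: not dominated.
D4: not dominated (best interview score).
D5: not dominated.
D6: not dominated (best experience).
D7: dominated by D2 (experience 6≥1, interview score 4.0≥3.2, start delay 6≤16, salary ask 207≤222).
D8: not dominated.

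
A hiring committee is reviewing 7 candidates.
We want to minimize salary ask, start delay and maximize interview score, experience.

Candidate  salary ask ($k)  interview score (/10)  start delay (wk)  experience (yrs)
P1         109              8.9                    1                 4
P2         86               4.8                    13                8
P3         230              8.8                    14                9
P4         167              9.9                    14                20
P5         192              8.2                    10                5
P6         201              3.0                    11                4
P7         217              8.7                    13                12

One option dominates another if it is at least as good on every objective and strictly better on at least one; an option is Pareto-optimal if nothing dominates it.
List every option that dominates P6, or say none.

P1: salary ask 109≤201, interview score 8.9≥3.0, start delay 1≤11, experience 4≥4 — dominates P6.
P5: salary ask 192≤201, interview score 8.2≥3.0, start delay 10≤11, experience 5≥4 — dominates P6.
Others (P2, P3, P4, P7) are each worse than P6 on at least one objective.

P1, P5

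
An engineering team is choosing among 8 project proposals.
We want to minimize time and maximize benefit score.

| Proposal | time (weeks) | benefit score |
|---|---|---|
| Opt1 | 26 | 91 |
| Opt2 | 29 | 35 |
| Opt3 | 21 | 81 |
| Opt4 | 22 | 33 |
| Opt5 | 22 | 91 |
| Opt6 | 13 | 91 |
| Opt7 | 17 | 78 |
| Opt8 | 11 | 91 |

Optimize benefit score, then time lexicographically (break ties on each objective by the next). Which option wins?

Opt8

First maximize benefit score: best is 91, kept {Opt1, Opt5, Opt6, Opt8}.
Then minimize time: best is 11, kept {Opt8}.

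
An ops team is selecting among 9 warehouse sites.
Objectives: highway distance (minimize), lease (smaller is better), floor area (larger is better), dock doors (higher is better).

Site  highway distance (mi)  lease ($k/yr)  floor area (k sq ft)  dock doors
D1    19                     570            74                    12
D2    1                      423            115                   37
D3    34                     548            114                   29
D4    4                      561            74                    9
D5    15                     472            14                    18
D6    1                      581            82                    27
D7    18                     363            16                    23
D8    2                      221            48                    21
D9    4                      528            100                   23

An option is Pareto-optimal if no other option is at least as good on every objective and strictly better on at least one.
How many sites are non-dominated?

D1: dominated by D2 (highway distance 1≤19, lease 423≤570, floor area 115≥74, dock doors 37≥12).
D2: not dominated (best floor area).
D3: dominated by D2 (highway distance 1≤34, lease 423≤548, floor area 115≥114, dock doors 37≥29).
D4: dominated by D2 (highway distance 1≤4, lease 423≤561, floor area 115≥74, dock doors 37≥9).
D5: dominated by D2 (highway distance 1≤15, lease 423≤472, floor area 115≥14, dock doors 37≥18).
D6: dominated by D2 (highway distance 1≤1, lease 423≤581, floor area 115≥82, dock doors 37≥27).
D7: not dominated.
D8: not dominated (best lease).
D9: dominated by D2 (highway distance 1≤4, lease 423≤528, floor area 115≥100, dock doors 37≥23).
Pareto-optimal: D2, D7, D8 → 3.

3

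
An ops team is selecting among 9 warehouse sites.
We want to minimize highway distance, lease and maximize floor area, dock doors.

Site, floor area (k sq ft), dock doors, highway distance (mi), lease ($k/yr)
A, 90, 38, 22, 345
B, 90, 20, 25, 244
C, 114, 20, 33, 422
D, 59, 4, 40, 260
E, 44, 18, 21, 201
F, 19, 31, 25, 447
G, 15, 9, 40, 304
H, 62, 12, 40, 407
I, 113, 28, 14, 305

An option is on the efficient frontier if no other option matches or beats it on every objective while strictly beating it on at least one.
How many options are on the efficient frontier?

A: not dominated (best dock doors).
B: not dominated.
C: not dominated (best floor area).
D: dominated by B (floor area 90≥59, dock doors 20≥4, highway distance 25≤40, lease 244≤260).
E: not dominated (best lease).
F: dominated by A (floor area 90≥19, dock doors 38≥31, highway distance 22≤25, lease 345≤447).
G: dominated by B (floor area 90≥15, dock doors 20≥9, highway distance 25≤40, lease 244≤304).
H: dominated by A (floor area 90≥62, dock doors 38≥12, highway distance 22≤40, lease 345≤407).
I: not dominated (best highway distance).
Pareto-optimal: A, B, C, E, I → 5.

5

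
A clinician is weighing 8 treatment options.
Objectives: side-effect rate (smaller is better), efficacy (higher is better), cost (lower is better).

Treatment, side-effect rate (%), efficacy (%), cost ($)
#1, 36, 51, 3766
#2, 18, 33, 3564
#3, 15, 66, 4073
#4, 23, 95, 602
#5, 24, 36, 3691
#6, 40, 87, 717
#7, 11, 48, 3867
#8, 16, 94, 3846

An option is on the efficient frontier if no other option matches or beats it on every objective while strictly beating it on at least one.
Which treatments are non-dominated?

#1: dominated by #4 (side-effect rate 23≤36, efficacy 95≥51, cost 602≤3766).
#2: not dominated.
#3: not dominated.
#4: not dominated (best efficacy).
#5: dominated by #4 (side-effect rate 23≤24, efficacy 95≥36, cost 602≤3691).
#6: dominated by #4 (side-effect rate 23≤40, efficacy 95≥87, cost 602≤717).
#7: not dominated (best side-effect rate).
#8: not dominated.

#2, #3, #4, #7, #8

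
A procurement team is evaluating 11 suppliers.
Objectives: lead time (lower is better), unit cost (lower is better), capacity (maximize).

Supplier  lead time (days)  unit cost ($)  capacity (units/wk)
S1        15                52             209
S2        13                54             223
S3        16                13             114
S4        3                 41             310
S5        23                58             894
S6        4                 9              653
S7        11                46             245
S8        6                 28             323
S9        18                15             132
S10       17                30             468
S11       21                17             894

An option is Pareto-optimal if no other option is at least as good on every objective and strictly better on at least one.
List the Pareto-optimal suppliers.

S1: dominated by S4 (lead time 3≤15, unit cost 41≤52, capacity 310≥209).
S2: dominated by S4 (lead time 3≤13, unit cost 41≤54, capacity 310≥223).
S3: dominated by S6 (lead time 4≤16, unit cost 9≤13, capacity 653≥114).
S4: not dominated (best lead time).
S5: dominated by S11 (lead time 21≤23, unit cost 17≤58, capacity 894≥894).
S6: not dominated (best unit cost).
S7: dominated by S4 (lead time 3≤11, unit cost 41≤46, capacity 310≥245).
S8: dominated by S6 (lead time 4≤6, unit cost 9≤28, capacity 653≥323).
S9: dominated by S6 (lead time 4≤18, unit cost 9≤15, capacity 653≥132).
S10: dominated by S6 (lead time 4≤17, unit cost 9≤30, capacity 653≥468).
S11: not dominated.

S4, S6, S11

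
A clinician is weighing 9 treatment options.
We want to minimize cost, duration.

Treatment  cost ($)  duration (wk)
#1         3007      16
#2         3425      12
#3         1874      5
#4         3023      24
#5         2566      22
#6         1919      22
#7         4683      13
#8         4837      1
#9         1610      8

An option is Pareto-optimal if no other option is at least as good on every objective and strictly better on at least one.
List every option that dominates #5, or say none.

#3, #6, #9

#3: cost 1874≤2566, duration 5≤22 — dominates #5.
#6: cost 1919≤2566, duration 22≤22 — dominates #5.
#9: cost 1610≤2566, duration 8≤22 — dominates #5.
Others (#1, #2, #4, #7, #8) are each worse than #5 on at least one objective.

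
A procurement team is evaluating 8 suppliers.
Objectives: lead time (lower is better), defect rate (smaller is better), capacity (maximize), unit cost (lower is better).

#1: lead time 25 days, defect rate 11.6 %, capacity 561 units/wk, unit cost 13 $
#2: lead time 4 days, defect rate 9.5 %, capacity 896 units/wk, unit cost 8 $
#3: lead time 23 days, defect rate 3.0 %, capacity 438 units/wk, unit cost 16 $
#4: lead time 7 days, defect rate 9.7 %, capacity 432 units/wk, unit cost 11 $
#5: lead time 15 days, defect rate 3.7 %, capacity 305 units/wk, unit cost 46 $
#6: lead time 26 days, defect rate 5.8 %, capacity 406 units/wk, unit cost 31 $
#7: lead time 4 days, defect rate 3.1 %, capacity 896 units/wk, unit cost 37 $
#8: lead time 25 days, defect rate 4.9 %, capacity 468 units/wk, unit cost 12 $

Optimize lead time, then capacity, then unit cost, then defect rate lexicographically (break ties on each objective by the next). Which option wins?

#2

First minimize lead time: best is 4, kept {#2, #7}.
Then maximize capacity: best is 896, kept {#2, #7}.
Then minimize unit cost: best is 8, kept {#2}.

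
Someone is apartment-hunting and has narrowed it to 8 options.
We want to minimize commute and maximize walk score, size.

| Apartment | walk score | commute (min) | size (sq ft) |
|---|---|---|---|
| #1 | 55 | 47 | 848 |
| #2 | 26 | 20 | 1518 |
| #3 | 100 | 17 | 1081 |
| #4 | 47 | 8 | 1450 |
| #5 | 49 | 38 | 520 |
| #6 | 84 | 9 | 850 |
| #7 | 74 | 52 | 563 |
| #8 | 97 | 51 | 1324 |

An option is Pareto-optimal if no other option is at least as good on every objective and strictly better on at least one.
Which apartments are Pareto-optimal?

#2, #3, #4, #6, #8

#1: dominated by #3 (walk score 100≥55, commute 17≤47, size 1081≥848).
#2: not dominated (best size).
#3: not dominated (best walk score).
#4: not dominated (best commute).
#5: dominated by #3 (walk score 100≥49, commute 17≤38, size 1081≥520).
#6: not dominated.
#7: dominated by #3 (walk score 100≥74, commute 17≤52, size 1081≥563).
#8: not dominated.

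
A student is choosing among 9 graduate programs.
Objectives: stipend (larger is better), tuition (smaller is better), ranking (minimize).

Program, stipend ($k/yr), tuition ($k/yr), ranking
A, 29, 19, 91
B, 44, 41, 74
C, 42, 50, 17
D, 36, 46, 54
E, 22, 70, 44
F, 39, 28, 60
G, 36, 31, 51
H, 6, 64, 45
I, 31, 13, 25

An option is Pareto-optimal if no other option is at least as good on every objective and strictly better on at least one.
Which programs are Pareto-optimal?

A: dominated by I (stipend 31≥29, tuition 13≤19, ranking 25≤91).
B: not dominated (best stipend).
C: not dominated (best ranking).
D: dominated by G (stipend 36≥36, tuition 31≤46, ranking 51≤54).
E: dominated by C (stipend 42≥22, tuition 50≤70, ranking 17≤44).
F: not dominated.
G: not dominated.
H: dominated by C (stipend 42≥6, tuition 50≤64, ranking 17≤45).
I: not dominated (best tuition).

B, C, F, G, I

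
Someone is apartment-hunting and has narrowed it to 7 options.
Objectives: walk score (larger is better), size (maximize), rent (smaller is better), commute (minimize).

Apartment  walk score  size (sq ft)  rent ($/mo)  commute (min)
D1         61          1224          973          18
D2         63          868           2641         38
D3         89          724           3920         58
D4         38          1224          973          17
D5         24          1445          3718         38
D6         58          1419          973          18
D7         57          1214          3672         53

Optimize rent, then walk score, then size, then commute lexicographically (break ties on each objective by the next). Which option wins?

First minimize rent: best is 973, kept {D1, D4, D6}.
Then maximize walk score: best is 61, kept {D1}.

D1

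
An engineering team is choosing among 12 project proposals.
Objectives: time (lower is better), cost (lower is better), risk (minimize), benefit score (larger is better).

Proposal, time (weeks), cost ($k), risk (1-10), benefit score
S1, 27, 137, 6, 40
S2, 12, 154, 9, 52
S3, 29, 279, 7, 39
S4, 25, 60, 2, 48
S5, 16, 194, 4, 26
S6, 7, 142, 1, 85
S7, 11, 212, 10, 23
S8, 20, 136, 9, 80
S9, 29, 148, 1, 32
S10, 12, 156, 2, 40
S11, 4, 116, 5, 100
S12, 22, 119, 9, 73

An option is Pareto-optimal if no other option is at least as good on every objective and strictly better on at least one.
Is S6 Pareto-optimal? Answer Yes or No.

Yes

S1: worse on time (27 vs 7).
S2: worse on time (12 vs 7).
S3: worse on time (29 vs 7).
S4: worse on time (25 vs 7).
S5: worse on time (16 vs 7).
S7: worse on time (11 vs 7).
S8: worse on time (20 vs 7).
S9: worse on time (29 vs 7).
S10: worse on time (12 vs 7).
S11: worse on risk (5 vs 1).
S12: worse on time (22 vs 7).
No option is at least as good as S6 on every objective and strictly better on one.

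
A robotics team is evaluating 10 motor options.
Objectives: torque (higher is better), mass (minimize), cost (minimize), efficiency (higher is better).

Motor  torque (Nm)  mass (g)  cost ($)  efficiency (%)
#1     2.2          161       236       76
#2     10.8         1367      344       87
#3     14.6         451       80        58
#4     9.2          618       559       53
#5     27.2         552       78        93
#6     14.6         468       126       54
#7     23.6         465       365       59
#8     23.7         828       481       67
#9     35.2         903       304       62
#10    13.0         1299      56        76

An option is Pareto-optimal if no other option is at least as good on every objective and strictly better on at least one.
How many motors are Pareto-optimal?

#1: not dominated (best mass).
#2: dominated by #5 (torque 27.2≥10.8, mass 552≤1367, cost 78≤344, efficiency 93≥87).
#3: not dominated.
#4: dominated by #3 (torque 14.6≥9.2, mass 451≤618, cost 80≤559, efficiency 58≥53).
#5: not dominated (best efficiency).
#6: dominated by #3 (torque 14.6≥14.6, mass 451≤468, cost 80≤126, efficiency 58≥54).
#7: not dominated.
#8: dominated by #5 (torque 27.2≥23.7, mass 552≤828, cost 78≤481, efficiency 93≥67).
#9: not dominated (best torque).
#10: not dominated (best cost).
Pareto-optimal: #1, #3, #5, #7, #9, #10 → 6.

6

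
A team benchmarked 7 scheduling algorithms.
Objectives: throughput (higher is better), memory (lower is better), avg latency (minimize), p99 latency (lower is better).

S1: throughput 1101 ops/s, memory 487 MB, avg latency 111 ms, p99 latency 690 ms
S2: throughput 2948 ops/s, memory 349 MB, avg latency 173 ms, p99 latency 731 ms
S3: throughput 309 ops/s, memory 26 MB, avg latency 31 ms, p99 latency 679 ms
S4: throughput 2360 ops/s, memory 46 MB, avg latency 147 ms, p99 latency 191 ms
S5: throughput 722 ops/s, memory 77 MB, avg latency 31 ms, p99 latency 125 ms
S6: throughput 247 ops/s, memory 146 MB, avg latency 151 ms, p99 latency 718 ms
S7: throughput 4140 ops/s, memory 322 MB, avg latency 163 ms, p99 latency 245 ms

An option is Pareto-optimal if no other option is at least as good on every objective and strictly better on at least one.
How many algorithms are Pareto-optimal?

S1: not dominated.
S2: dominated by S7 (throughput 4140≥2948, memory 322≤349, avg latency 163≤173, p99 latency 245≤731).
S3: not dominated (best memory).
S4: not dominated.
S5: not dominated (best p99 latency).
S6: dominated by S3 (throughput 309≥247, memory 26≤146, avg latency 31≤151, p99 latency 679≤718).
S7: not dominated (best throughput).
Pareto-optimal: S1, S3, S4, S5, S7 → 5.

5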